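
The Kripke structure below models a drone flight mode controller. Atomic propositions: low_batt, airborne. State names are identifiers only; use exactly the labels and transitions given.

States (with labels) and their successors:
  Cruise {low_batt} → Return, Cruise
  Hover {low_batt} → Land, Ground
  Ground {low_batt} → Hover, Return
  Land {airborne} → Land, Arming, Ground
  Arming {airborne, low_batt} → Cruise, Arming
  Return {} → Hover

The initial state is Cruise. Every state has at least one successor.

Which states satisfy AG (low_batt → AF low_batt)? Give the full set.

States satisfying low_batt → AF low_batt: {Cruise, Hover, Ground, Land, Arming, Return}.
States satisfying AG (low_batt → AF low_batt): {Cruise, Hover, Ground, Land, Arming, Return}.

{Cruise, Hover, Ground, Land, Arming, Return}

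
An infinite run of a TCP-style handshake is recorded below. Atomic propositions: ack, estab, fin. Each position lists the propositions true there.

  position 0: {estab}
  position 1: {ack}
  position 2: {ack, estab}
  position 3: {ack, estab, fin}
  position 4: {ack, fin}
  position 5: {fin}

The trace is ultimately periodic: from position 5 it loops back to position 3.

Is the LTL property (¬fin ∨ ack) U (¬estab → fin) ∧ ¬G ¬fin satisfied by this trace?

Holds

Walking from position 0: ¬estab → fin first holds at position 0, and ¬fin ∨ ack holds at every earlier position along the way, so (¬fin ∨ ack) U (¬estab → fin) holds.
At position 0: (¬fin ∨ ack) U (¬estab → fin) is true; ¬G ¬fin is true; so (¬fin ∨ ack) U (¬estab → fin) ∧ ¬G ¬fin is true.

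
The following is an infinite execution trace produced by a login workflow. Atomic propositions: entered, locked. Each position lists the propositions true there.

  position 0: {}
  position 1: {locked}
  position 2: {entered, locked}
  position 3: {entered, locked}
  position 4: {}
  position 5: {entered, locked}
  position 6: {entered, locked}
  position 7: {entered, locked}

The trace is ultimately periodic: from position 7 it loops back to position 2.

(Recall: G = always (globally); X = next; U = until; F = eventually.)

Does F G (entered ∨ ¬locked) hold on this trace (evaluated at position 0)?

Satisfied

G (entered ∨ ¬locked) holds at position 2, which is reachable from 0, so F G (entered ∨ ¬locked) holds.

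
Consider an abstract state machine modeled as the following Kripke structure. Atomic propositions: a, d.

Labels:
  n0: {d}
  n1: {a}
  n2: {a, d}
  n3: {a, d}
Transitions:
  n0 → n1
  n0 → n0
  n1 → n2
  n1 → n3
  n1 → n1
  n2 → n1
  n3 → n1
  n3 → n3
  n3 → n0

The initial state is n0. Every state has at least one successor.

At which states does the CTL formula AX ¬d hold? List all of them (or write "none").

States satisfying ¬d: {n1}.
States satisfying AX ¬d: {n2}.

{n2}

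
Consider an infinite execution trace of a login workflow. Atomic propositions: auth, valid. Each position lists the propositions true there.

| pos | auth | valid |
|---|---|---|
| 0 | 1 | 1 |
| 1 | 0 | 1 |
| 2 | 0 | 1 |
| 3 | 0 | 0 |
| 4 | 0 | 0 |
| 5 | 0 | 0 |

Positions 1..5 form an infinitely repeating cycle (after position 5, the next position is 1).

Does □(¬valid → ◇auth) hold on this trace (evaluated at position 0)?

¬valid → ◇auth must hold at every position from 0 onward. It fails at position 3, so □(¬valid → ◇auth) is false.
Positions where ¬valid holds: 3, 4, 5.
Check ◇auth at each: 3→fails, 4→fails, 5→fails.

Violated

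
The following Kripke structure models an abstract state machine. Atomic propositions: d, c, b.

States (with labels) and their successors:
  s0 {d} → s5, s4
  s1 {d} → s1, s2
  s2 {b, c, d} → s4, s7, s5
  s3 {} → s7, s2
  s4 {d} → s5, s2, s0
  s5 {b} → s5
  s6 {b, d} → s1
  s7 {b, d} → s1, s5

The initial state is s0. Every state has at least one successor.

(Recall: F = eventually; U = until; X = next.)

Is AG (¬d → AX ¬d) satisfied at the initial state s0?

States satisfying ¬d → AX ¬d: {s0, s1, s2, s4, s5, s6, s7}.
States satisfying AG (¬d → AX ¬d): {s0, s1, s2, s4, s5, s6, s7}.
Every state reachable from s0 satisfies ¬d → AX ¬d.
s0 ∈ Sat(AG (¬d → AX ¬d)).

Satisfied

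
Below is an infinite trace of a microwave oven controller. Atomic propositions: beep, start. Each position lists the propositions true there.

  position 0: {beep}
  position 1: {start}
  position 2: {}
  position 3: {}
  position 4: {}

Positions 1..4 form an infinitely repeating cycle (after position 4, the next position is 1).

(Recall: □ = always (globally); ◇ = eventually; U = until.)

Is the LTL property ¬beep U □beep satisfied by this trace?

No

Walking from position 0: at position 0, □beep has not yet held and ¬beep fails, so ¬beep U □beep is false.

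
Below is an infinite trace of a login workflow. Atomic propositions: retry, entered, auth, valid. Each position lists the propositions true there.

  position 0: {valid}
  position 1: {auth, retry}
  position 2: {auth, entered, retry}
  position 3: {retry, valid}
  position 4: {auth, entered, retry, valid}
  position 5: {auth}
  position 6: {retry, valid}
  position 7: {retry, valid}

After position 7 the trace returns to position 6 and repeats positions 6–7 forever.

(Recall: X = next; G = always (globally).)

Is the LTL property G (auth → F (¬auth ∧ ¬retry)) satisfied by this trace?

Does not hold

auth → F (¬auth ∧ ¬retry) must hold at every position from 0 onward. It fails at position 1, so G (auth → F (¬auth ∧ ¬retry)) is false.
Positions where auth holds: 1, 2, 4, 5.
Check F (¬auth ∧ ¬retry) at each: 1→fails, 2→fails, 4→fails, 5→fails.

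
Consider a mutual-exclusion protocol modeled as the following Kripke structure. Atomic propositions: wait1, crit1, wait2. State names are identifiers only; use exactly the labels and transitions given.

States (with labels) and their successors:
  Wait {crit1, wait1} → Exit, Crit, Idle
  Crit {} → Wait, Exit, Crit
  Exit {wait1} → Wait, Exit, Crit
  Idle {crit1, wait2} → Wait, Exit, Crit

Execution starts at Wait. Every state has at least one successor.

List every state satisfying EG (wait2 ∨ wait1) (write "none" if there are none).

{Wait, Exit, Idle}

States satisfying wait2 ∨ wait1: {Wait, Exit, Idle}.
States satisfying EG (wait2 ∨ wait1): {Wait, Exit, Idle}.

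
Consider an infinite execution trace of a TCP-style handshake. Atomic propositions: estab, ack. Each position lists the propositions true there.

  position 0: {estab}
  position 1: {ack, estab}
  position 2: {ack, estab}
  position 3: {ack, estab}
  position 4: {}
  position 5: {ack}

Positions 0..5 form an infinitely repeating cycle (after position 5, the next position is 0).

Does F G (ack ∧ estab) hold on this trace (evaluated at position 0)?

G (ack ∧ estab) is false at every position 0..5, so it never becomes true and F G (ack ∧ estab) fails.

No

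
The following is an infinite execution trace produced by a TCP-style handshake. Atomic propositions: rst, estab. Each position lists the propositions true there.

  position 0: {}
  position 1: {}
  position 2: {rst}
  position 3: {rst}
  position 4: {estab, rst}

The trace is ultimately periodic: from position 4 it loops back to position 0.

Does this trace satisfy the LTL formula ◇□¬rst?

Violated

□¬rst is false at every position 0..4, so it never becomes true and ◇□¬rst fails.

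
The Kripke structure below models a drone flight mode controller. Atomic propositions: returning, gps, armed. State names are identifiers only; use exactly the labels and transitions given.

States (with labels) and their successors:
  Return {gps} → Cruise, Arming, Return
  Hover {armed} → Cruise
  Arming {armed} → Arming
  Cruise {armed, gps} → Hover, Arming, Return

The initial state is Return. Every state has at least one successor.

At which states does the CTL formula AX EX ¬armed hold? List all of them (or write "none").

{Hover}

States satisfying EX ¬armed: {Return, Cruise}.
States satisfying AX EX ¬armed: {Hover}.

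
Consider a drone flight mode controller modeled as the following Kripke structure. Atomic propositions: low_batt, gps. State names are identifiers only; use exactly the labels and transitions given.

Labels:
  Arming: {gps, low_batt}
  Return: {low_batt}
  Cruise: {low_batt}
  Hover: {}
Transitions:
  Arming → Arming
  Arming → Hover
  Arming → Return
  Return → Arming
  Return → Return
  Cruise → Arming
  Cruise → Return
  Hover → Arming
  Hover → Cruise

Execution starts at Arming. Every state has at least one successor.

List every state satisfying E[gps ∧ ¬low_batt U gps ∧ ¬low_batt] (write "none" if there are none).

none

States satisfying gps ∧ ¬low_batt: ∅.
States satisfying E[gps ∧ ¬low_batt U gps ∧ ¬low_batt]: ∅.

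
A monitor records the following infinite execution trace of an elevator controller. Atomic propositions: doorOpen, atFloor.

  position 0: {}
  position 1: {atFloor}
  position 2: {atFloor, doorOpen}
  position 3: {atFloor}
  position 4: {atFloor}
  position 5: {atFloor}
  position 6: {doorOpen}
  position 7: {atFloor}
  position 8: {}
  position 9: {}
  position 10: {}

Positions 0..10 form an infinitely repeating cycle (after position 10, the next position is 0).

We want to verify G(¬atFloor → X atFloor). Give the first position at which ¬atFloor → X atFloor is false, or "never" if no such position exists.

8

Check ¬atFloor → X atFloor at each position in order: 0 ✓, 1 ✓, 2 ✓, 3 ✓, 4 ✓, 5 ✓, 6 ✓, 7 ✓.
At position 8 the labels are {} and the next position 9 has {}, so ¬atFloor → X atFloor is false there. This is the first violation.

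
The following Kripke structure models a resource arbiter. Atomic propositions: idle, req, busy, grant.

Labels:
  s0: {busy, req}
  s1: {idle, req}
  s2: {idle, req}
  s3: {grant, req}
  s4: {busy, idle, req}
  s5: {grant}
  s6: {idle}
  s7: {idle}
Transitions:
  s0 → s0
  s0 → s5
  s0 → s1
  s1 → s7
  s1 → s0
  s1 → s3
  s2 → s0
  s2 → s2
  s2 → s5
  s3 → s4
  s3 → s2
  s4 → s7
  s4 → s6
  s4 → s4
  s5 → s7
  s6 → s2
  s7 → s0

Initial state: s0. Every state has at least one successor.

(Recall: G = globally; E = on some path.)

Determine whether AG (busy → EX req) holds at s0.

States satisfying busy → EX req: {s0, s1, s2, s3, s4, s5, s6, s7}.
States satisfying AG (busy → EX req): {s0, s1, s2, s3, s4, s5, s6, s7}.
Every state reachable from s0 satisfies busy → EX req.
s0 ∈ Sat(AG (busy → EX req)).

Yes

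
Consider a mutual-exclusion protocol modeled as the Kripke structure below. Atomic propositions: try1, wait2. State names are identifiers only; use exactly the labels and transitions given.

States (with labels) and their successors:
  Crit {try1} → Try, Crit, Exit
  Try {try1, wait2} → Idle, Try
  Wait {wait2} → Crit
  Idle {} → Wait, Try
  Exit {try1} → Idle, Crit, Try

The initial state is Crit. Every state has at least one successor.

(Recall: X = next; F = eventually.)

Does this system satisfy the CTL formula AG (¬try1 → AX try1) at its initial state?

Violated

States satisfying ¬try1 → AX try1: {Crit, Try, Wait, Exit}.
States satisfying AG (¬try1 → AX try1): ∅.
Idle is reachable from Crit and violates ¬try1 → AX try1, so AG fails at Crit.
Crit ∉ Sat(AG (¬try1 → AX try1)).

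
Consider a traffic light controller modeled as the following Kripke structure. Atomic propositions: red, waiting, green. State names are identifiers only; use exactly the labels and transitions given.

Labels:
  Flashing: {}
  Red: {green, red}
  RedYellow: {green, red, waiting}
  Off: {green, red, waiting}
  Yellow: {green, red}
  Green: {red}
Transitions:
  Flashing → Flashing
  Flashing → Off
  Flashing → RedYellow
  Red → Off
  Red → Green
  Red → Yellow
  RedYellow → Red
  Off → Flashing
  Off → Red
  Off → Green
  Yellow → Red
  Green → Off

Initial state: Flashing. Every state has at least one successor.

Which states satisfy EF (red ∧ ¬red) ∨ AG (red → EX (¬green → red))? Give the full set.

{Flashing, Red, RedYellow, Off, Yellow, Green}

States satisfying red ∧ ¬red: ∅.
States satisfying EF (red ∧ ¬red): ∅.
States satisfying red → EX (¬green → red): {Flashing, Red, RedYellow, Off, Yellow, Green}.
States satisfying AG (red → EX (¬green → red)): {Flashing, Red, RedYellow, Off, Yellow, Green}.
States satisfying EF (red ∧ ¬red) ∨ AG (red → EX (¬green → red)): {Flashing, Red, RedYellow, Off, Yellow, Green}.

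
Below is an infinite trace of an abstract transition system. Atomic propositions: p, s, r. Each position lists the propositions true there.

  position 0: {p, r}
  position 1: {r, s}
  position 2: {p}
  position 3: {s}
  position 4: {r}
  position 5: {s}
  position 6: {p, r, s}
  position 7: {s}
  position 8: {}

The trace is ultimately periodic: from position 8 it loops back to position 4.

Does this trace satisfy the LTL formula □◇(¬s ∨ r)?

◇(¬s ∨ r) holds at every position 0..8, and those are all positions ever visited, so □◇(¬s ∨ r) holds.

Satisfied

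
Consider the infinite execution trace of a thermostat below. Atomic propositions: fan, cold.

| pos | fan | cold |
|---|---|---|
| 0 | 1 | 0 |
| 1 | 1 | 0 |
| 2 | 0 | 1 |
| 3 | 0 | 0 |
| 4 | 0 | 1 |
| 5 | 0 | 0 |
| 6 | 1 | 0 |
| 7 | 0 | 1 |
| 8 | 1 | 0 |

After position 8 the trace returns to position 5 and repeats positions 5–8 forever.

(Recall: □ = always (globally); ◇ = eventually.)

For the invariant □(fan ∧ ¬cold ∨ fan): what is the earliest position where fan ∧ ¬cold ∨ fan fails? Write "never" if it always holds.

Check fan ∧ ¬cold ∨ fan at each position in order: 0 ✓, 1 ✓.
At position 2 the labels are {cold}, so fan ∧ ¬cold ∨ fan is false there. This is the first violation.

2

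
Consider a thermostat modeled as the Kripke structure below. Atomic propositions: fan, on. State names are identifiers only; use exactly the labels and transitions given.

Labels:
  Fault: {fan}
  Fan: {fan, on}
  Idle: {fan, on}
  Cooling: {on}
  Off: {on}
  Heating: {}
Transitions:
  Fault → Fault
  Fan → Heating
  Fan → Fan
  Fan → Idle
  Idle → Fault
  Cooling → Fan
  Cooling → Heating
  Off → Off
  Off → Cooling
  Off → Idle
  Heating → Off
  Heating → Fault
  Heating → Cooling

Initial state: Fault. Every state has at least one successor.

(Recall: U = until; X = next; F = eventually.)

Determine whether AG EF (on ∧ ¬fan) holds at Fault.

Does not hold

States satisfying EF (on ∧ ¬fan): {Fan, Cooling, Off, Heating}.
States satisfying AG EF (on ∧ ¬fan): ∅.
Fault is reachable from Fault and violates EF (on ∧ ¬fan), so AG fails at Fault.
Fault ∉ Sat(AG EF (on ∧ ¬fan)).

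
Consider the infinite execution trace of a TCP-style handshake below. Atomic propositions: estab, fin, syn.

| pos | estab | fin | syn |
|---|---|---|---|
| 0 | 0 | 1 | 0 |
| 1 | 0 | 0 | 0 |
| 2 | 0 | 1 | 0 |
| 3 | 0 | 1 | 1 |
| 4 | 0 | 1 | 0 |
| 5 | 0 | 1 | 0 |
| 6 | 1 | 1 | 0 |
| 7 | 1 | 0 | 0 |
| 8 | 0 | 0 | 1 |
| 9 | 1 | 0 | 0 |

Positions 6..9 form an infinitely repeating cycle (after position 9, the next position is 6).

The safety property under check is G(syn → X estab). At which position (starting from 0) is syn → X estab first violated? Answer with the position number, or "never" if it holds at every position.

Check syn → X estab at each position in order: 0 ✓, 1 ✓, 2 ✓.
At position 3 the labels are {fin, syn} and the next position 4 has {fin}, so syn → X estab is false there. This is the first violation.

3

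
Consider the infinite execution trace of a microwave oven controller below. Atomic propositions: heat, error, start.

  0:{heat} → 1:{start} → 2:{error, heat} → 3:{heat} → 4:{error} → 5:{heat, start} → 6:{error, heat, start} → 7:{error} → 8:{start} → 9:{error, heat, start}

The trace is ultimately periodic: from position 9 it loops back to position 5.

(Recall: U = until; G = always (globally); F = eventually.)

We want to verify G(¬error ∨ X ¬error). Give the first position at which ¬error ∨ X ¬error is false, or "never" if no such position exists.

6

Check ¬error ∨ X ¬error at each position in order: 0 ✓, 1 ✓, 2 ✓, 3 ✓, 4 ✓, 5 ✓.
At position 6 the labels are {error, heat, start} and the next position 7 has {error}, so ¬error ∨ X ¬error is false there. This is the first violation.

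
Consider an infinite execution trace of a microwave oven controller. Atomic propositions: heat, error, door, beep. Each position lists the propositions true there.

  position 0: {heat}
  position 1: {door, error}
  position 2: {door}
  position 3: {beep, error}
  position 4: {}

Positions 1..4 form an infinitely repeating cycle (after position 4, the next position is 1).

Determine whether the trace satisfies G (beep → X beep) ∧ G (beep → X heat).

beep → X beep must hold at every position from 0 onward. It fails at position 3, so G (beep → X beep) is false.
Positions where beep holds: 3.
Check X beep at each: 3→fails.
beep → X heat must hold at every position from 0 onward. It fails at position 3, so G (beep → X heat) is false.
Positions where beep holds: 3.
Check X heat at each: 3→fails.
At position 0: G (beep → X beep) is false; G (beep → X heat) is false; so G (beep → X beep) ∧ G (beep → X heat) is false.

Does not hold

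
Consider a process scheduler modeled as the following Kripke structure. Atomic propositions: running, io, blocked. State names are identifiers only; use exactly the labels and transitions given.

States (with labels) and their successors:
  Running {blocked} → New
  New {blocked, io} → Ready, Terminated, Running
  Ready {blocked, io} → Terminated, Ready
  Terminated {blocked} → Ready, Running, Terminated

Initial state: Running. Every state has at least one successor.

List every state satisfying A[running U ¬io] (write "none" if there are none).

{Running, Terminated}

States satisfying running: ∅.
States satisfying ¬io: {Running, Terminated}.
States satisfying A[running U ¬io]: {Running, Terminated}.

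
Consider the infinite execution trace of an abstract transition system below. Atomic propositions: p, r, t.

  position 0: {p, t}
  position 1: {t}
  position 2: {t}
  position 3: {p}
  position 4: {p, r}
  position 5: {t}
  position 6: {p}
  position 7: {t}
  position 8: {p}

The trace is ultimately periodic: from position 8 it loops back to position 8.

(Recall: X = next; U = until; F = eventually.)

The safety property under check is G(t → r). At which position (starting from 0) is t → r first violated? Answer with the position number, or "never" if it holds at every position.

0

At position 0 the labels are {p, t}, so t → r is false there. This is the first violation.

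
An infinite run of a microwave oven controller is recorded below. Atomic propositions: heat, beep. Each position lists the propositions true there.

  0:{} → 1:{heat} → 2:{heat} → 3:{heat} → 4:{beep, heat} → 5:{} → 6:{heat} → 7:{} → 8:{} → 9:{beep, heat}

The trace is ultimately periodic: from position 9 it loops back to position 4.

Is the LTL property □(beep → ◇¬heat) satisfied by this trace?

beep → ◇¬heat holds at every position 0..9, and those are all positions ever visited, so □(beep → ◇¬heat) holds.
Positions where beep holds: 4, 9.
Check ◇¬heat at each: 4→ok, 9→ok.

Yes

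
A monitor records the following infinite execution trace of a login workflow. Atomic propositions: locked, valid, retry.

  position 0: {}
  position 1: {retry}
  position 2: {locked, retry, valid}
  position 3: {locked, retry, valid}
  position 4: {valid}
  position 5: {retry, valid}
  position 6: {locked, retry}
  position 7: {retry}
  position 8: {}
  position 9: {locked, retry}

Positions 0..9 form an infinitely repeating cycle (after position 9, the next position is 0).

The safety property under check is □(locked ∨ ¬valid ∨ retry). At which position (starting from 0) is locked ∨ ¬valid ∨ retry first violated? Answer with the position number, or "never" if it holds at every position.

Check locked ∨ ¬valid ∨ retry at each position in order: 0 ✓, 1 ✓, 2 ✓, 3 ✓.
At position 4 the labels are {valid}, so locked ∨ ¬valid ∨ retry is false there. This is the first violation.

4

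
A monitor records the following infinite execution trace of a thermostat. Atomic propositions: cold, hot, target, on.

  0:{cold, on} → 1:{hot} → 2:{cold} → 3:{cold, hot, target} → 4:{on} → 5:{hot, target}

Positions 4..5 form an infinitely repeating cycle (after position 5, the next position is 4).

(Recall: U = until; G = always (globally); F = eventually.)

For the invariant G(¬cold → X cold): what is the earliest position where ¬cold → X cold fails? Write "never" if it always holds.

Check ¬cold → X cold at each position in order: 0 ✓, 1 ✓, 2 ✓, 3 ✓.
At position 4 the labels are {on} and the next position 5 has {hot, target}, so ¬cold → X cold is false there. This is the first violation.

4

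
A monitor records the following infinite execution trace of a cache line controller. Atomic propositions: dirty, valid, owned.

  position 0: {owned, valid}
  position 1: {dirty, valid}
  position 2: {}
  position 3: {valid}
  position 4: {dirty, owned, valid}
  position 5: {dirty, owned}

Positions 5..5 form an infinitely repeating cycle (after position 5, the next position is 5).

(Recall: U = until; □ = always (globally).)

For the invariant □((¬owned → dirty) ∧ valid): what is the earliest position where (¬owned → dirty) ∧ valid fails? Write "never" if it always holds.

Check (¬owned → dirty) ∧ valid at each position in order: 0 ✓, 1 ✓.
At position 2 the labels are {}, so (¬owned → dirty) ∧ valid is false there. This is the first violation.

2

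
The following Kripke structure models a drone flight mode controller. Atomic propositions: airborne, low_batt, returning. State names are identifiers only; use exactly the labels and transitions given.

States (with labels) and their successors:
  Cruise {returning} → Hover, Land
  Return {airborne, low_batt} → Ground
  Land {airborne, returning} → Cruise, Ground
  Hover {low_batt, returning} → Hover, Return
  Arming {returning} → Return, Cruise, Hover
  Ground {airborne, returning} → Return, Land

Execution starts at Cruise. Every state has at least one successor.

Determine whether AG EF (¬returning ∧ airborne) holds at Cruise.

Holds

States satisfying EF (¬returning ∧ airborne): {Cruise, Return, Land, Hover, Arming, Ground}.
States satisfying AG EF (¬returning ∧ airborne): {Cruise, Return, Land, Hover, Arming, Ground}.
Every state reachable from Cruise satisfies EF (¬returning ∧ airborne).
Cruise ∈ Sat(AG EF (¬returning ∧ airborne)).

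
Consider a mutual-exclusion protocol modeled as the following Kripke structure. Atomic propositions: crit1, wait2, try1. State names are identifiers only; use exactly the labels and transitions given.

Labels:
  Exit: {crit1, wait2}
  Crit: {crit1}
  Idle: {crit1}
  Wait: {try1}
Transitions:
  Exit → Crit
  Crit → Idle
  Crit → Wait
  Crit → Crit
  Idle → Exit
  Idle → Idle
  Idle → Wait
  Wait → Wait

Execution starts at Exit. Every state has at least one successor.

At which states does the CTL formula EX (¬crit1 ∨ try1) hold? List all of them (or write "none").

States satisfying ¬crit1 ∨ try1: {Wait}.
States satisfying EX (¬crit1 ∨ try1): {Crit, Idle, Wait}.

{Crit, Idle, Wait}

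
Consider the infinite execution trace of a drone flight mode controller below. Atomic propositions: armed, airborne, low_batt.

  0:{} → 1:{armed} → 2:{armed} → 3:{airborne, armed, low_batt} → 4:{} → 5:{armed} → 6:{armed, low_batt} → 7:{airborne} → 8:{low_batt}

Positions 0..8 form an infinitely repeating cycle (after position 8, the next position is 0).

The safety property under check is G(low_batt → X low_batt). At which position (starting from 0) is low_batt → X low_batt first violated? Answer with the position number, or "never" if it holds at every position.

3

Check low_batt → X low_batt at each position in order: 0 ✓, 1 ✓, 2 ✓.
At position 3 the labels are {airborne, armed, low_batt} and the next position 4 has {}, so low_batt → X low_batt is false there. This is the first violation.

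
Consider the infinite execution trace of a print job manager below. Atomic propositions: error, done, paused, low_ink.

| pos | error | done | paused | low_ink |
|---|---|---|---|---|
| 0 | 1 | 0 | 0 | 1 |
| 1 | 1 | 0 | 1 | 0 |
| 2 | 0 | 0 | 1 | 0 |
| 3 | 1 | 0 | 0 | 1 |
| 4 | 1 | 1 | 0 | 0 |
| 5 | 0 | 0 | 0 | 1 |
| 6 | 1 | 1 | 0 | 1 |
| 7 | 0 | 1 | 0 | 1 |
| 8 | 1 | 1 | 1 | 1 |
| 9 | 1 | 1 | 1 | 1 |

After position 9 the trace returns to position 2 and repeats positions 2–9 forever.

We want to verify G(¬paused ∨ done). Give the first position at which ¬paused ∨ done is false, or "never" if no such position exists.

1

Check ¬paused ∨ done at each position in order: 0 ✓.
At position 1 the labels are {error, paused}, so ¬paused ∨ done is false there. This is the first violation.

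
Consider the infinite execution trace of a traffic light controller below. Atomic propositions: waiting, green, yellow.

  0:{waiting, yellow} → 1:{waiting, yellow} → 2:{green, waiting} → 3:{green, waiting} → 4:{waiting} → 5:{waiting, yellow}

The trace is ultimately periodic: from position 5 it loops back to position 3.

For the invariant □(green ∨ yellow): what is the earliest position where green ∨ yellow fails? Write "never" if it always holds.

4

Check green ∨ yellow at each position in order: 0 ✓, 1 ✓, 2 ✓, 3 ✓.
At position 4 the labels are {waiting}, so green ∨ yellow is false there. This is the first violation.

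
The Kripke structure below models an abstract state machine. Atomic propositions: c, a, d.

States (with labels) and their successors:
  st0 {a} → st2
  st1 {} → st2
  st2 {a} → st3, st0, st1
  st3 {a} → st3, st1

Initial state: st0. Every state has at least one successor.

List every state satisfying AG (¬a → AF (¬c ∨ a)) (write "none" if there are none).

{st0, st1, st2, st3}

States satisfying ¬a → AF (¬c ∨ a): {st0, st1, st2, st3}.
States satisfying AG (¬a → AF (¬c ∨ a)): {st0, st1, st2, st3}.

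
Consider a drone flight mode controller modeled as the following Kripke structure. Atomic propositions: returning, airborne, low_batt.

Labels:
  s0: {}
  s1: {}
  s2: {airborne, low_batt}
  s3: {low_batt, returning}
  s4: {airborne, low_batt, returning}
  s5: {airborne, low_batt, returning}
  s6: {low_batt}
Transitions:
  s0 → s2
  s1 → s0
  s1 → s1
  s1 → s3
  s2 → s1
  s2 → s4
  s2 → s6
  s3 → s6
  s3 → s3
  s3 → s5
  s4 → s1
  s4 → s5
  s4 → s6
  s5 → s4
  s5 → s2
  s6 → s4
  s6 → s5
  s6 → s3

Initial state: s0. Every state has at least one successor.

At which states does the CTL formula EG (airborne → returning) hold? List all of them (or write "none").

States satisfying airborne → returning: {s0, s1, s3, s4, s5, s6}.
States satisfying EG (airborne → returning): {s1, s3, s4, s5, s6}.

{s1, s3, s4, s5, s6}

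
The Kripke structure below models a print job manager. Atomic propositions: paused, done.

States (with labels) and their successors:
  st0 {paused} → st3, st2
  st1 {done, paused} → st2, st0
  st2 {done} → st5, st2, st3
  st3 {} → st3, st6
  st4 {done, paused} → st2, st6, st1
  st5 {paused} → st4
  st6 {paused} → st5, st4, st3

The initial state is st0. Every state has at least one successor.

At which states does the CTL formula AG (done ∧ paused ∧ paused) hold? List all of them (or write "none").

none

States satisfying done ∧ paused ∧ paused: {st1, st4}.
States satisfying AG (done ∧ paused ∧ paused): ∅.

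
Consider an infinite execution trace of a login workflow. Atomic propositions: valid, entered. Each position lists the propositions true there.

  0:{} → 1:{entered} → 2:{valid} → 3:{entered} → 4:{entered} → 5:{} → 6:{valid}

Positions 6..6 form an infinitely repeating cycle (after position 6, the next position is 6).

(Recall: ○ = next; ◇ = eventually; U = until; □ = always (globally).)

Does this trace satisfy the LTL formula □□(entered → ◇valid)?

Holds

□(entered → ◇valid) holds at every position 0..6, and those are all positions ever visited, so □□(entered → ◇valid) holds.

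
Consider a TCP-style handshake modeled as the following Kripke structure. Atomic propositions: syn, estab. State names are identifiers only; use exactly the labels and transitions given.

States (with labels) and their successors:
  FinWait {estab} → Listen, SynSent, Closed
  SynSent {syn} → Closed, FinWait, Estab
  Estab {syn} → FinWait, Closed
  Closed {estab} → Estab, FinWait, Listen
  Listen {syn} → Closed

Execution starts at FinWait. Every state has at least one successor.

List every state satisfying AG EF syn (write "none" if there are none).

States satisfying EF syn: {FinWait, SynSent, Estab, Closed, Listen}.
States satisfying AG EF syn: {FinWait, SynSent, Estab, Closed, Listen}.

{FinWait, SynSent, Estab, Closed, Listen}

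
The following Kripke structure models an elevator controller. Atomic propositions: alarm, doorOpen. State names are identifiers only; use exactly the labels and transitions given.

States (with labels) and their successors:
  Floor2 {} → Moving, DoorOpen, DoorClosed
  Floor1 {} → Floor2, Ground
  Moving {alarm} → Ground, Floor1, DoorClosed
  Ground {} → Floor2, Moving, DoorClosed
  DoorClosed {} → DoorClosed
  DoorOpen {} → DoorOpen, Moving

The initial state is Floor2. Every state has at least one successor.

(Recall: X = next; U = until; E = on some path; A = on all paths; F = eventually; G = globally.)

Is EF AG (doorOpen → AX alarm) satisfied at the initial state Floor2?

States satisfying AG (doorOpen → AX alarm): {Floor2, Floor1, Moving, Ground, DoorClosed, DoorOpen}.
States satisfying EF AG (doorOpen → AX alarm): {Floor2, Floor1, Moving, Ground, DoorClosed, DoorOpen}.
Some path from Floor2 reaches a state where AG (doorOpen → AX alarm) holds.
Floor2 ∈ Sat(EF AG (doorOpen → AX alarm)).

Satisfied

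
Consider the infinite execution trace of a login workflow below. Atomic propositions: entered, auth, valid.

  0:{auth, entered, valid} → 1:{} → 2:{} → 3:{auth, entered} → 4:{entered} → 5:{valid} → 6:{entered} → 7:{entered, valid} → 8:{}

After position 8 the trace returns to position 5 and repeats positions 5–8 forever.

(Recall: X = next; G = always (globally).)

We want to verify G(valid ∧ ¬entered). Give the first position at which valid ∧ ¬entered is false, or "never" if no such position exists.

0

At position 0 the labels are {auth, entered, valid}, so valid ∧ ¬entered is false there. This is the first violation.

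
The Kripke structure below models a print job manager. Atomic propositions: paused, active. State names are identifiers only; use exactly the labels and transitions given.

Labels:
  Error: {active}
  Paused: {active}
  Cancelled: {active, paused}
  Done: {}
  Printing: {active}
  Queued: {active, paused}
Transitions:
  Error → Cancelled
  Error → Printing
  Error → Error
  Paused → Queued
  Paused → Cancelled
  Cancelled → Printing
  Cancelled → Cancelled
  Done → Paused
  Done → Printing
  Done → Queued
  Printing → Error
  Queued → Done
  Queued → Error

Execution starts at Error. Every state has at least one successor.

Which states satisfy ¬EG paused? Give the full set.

{Error, Paused, Done, Printing, Queued}

States satisfying paused: {Cancelled, Queued}.
States satisfying EG paused: {Cancelled}.
States satisfying ¬EG paused: {Error, Paused, Done, Printing, Queued}.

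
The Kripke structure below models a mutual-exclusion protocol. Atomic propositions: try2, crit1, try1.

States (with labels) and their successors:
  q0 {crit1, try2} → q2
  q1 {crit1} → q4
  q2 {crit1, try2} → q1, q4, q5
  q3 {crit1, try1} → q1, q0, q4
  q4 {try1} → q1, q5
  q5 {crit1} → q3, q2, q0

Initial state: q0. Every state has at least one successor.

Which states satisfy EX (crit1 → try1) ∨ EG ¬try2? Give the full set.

States satisfying crit1 → try1: {q3, q4}.
States satisfying EX (crit1 → try1): {q1, q2, q3, q5}.
States satisfying ¬try2: {q1, q3, q4, q5}.
States satisfying EG ¬try2: {q1, q3, q4, q5}.
States satisfying EX (crit1 → try1) ∨ EG ¬try2: {q1, q2, q3, q4, q5}.

{q1, q2, q3, q4, q5}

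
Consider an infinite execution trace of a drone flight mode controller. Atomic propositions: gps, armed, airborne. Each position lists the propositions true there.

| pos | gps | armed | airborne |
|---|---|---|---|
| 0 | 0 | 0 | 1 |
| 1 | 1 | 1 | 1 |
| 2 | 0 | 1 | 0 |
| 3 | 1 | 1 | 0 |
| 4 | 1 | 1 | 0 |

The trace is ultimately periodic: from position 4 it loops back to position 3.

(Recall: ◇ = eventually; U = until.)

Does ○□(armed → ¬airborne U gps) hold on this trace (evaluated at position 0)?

The position after 0 is 1; □(armed → ¬airborne U gps) is true there.

Holds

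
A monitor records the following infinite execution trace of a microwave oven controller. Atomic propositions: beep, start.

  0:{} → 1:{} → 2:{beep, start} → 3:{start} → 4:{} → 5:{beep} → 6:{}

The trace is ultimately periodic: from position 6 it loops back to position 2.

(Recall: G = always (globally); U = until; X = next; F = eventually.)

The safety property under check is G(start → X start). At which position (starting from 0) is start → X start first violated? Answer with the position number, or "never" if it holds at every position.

3

Check start → X start at each position in order: 0 ✓, 1 ✓, 2 ✓.
At position 3 the labels are {start} and the next position 4 has {}, so start → X start is false there. This is the first violation.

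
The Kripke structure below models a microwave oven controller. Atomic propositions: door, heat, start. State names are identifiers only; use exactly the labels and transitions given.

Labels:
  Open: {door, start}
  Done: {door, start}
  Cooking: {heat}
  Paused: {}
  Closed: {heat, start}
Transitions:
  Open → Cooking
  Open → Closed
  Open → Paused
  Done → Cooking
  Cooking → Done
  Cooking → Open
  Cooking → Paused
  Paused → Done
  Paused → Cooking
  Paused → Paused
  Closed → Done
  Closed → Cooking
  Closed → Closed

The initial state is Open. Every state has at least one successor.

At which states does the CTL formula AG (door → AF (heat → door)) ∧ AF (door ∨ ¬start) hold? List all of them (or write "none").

{Open, Done, Cooking, Paused}

States satisfying door → AF (heat → door): {Open, Done, Cooking, Paused, Closed}.
States satisfying AG (door → AF (heat → door)): {Open, Done, Cooking, Paused, Closed}.
States satisfying door ∨ ¬start: {Open, Done, Cooking, Paused}.
States satisfying AF (door ∨ ¬start): {Open, Done, Cooking, Paused}.
States satisfying AG (door → AF (heat → door)) ∧ AF (door ∨ ¬start): {Open, Done, Cooking, Paused}.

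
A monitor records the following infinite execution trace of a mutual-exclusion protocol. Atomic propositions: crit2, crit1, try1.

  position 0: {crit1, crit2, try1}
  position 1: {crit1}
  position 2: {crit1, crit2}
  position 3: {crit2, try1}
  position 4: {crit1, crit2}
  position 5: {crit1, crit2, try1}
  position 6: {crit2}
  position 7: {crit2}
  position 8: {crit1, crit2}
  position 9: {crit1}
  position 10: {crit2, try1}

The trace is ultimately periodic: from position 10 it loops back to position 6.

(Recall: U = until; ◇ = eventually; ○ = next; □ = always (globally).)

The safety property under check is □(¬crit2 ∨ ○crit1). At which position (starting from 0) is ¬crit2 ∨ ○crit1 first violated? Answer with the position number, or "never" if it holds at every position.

Check ¬crit2 ∨ ○crit1 at each position in order: 0 ✓, 1 ✓.
At position 2 the labels are {crit1, crit2} and the next position 3 has {crit2, try1}, so ¬crit2 ∨ ○crit1 is false there. This is the first violation.

2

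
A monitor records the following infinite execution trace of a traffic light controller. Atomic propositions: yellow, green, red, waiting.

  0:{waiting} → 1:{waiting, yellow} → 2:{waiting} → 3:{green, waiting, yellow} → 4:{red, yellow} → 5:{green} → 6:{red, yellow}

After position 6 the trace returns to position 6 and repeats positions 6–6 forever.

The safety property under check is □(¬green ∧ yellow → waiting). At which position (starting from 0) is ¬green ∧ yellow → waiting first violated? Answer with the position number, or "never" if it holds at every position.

4

Check ¬green ∧ yellow → waiting at each position in order: 0 ✓, 1 ✓, 2 ✓, 3 ✓.
At position 4 the labels are {red, yellow}, so ¬green ∧ yellow → waiting is false there. This is the first violation.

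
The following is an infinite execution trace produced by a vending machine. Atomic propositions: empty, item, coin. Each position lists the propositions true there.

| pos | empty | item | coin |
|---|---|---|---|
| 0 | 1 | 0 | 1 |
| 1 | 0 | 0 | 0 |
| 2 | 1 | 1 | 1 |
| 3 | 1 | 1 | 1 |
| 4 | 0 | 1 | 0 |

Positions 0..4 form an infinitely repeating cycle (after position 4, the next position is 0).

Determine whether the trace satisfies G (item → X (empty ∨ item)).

item → X (empty ∨ item) holds at every position 0..4, and those are all positions ever visited, so G (item → X (empty ∨ item)) holds.
Positions where item holds: 2, 3, 4.
Check X (empty ∨ item) at each: 2→ok, 3→ok, 4→ok.

Satisfied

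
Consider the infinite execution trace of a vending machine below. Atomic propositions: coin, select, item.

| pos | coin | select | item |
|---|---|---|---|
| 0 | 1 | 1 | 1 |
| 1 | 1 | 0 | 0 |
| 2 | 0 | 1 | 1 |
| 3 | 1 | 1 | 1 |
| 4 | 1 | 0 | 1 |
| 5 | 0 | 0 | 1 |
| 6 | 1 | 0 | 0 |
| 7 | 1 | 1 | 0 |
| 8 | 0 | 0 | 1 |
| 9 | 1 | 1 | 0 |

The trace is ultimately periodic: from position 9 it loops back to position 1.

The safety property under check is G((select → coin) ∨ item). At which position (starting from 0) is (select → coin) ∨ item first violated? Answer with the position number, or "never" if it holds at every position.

never

(select → coin) ∨ item holds at every position 0..9, and those are all the positions the trace ever visits, so the invariant G((select → coin) ∨ item) is never violated.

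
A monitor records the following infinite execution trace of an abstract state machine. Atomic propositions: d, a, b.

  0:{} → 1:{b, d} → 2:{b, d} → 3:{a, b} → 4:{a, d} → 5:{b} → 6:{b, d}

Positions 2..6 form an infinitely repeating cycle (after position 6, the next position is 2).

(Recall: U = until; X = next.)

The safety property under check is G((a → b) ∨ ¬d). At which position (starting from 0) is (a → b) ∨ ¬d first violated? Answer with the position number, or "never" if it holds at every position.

4

Check (a → b) ∨ ¬d at each position in order: 0 ✓, 1 ✓, 2 ✓, 3 ✓.
At position 4 the labels are {a, d}, so (a → b) ∨ ¬d is false there. This is the first violation.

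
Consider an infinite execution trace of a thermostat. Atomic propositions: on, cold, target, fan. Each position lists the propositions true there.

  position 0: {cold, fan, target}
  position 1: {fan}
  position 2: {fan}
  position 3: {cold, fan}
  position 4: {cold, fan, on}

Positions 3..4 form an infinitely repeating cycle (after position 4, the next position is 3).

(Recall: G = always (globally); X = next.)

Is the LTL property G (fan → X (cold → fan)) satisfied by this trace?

Holds

fan → X (cold → fan) holds at every position 0..4, and those are all positions ever visited, so G (fan → X (cold → fan)) holds.
Positions where fan holds: 0, 1, 2, 3, 4.
Check X (cold → fan) at each: 0→ok, 1→ok, 2→ok, 3→ok, 4→ok.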